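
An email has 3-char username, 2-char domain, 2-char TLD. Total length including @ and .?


An email address has format: username@domain.tld
Username length: 3
'@' character: 1
Domain length: 2
'.' character: 1
TLD length: 2
Total = 3 + 1 + 2 + 1 + 2 = 9

9


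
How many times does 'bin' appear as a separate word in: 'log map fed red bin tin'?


Scanning each word for exact match 'bin':
  Word 1: 'log' -> no
  Word 2: 'map' -> no
  Word 3: 'fed' -> no
  Word 4: 'red' -> no
  Word 5: 'bin' -> MATCH
  Word 6: 'tin' -> no
Total matches: 1

1


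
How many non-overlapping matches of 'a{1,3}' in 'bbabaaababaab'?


Pattern 'a{1,3}' matches between 1 and 3 consecutive a's (greedy).
String: 'bbabaaababaab'
Finding runs of a's and applying greedy matching:
  Run at pos 2: 'a' (length 1)
  Run at pos 4: 'aaa' (length 3)
  Run at pos 8: 'a' (length 1)
  Run at pos 10: 'aa' (length 2)
Matches: ['a', 'aaa', 'a', 'aa']
Count: 4

4


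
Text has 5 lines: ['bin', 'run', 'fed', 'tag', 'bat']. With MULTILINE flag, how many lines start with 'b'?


With MULTILINE flag, ^ matches the start of each line.
Lines: ['bin', 'run', 'fed', 'tag', 'bat']
Checking which lines start with 'b':
  Line 1: 'bin' -> MATCH
  Line 2: 'run' -> no
  Line 3: 'fed' -> no
  Line 4: 'tag' -> no
  Line 5: 'bat' -> MATCH
Matching lines: ['bin', 'bat']
Count: 2

2


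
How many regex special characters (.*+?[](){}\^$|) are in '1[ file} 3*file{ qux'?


Regex special characters are: . * + ? [ ] ( ) { } \ ^ $ |
Scanning '1[ file} 3*file{ qux':
  pos 1: '[' -> SPECIAL
  pos 7: '}' -> SPECIAL
  pos 10: '*' -> SPECIAL
  pos 15: '{' -> SPECIAL
Special chars found: ['[', '}', '*', '{']
Total: 4

4


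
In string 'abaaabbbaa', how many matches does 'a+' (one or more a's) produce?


Pattern 'a+' matches one or more consecutive a's.
String: 'abaaabbbaa'
Scanning for runs of a:
  Match 1: 'a' (length 1)
  Match 2: 'aaa' (length 3)
  Match 3: 'aa' (length 2)
Total matches: 3

3


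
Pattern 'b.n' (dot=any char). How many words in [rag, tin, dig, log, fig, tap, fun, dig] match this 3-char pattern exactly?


Pattern 'b.n' means: starts with 'b', any single char, ends with 'n'.
Checking each word (must be exactly 3 chars):
  'rag' (len=3): no
  'tin' (len=3): no
  'dig' (len=3): no
  'log' (len=3): no
  'fig' (len=3): no
  'tap' (len=3): no
  'fun' (len=3): no
  'dig' (len=3): no
Matching words: []
Total: 0

0


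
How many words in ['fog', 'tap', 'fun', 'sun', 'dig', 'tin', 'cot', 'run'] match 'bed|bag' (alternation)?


Alternation 'bed|bag' matches either 'bed' or 'bag'.
Checking each word:
  'fog' -> no
  'tap' -> no
  'fun' -> no
  'sun' -> no
  'dig' -> no
  'tin' -> no
  'cot' -> no
  'run' -> no
Matches: []
Count: 0

0


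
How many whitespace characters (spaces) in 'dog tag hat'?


\s matches whitespace characters (spaces, tabs, etc.).
Text: 'dog tag hat'
This text has 3 words separated by spaces.
Number of spaces = number of words - 1 = 3 - 1 = 2

2


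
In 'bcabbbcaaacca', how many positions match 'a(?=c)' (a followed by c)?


Lookahead 'a(?=c)' matches 'a' only when followed by 'c'.
String: 'bcabbbcaaacca'
Checking each position where char is 'a':
  pos 2: 'a' -> no (next='b')
  pos 7: 'a' -> no (next='a')
  pos 8: 'a' -> no (next='a')
  pos 9: 'a' -> MATCH (next='c')
Matching positions: [9]
Count: 1

1


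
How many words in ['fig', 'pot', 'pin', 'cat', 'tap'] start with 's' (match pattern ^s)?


Pattern ^s anchors to start of word. Check which words begin with 's':
  'fig' -> no
  'pot' -> no
  'pin' -> no
  'cat' -> no
  'tap' -> no
Matching words: []
Count: 0

0


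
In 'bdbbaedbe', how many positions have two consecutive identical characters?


Looking for consecutive identical characters in 'bdbbaedbe':
  pos 0-1: 'b' vs 'd' -> different
  pos 1-2: 'd' vs 'b' -> different
  pos 2-3: 'b' vs 'b' -> MATCH ('bb')
  pos 3-4: 'b' vs 'a' -> different
  pos 4-5: 'a' vs 'e' -> different
  pos 5-6: 'e' vs 'd' -> different
  pos 6-7: 'd' vs 'b' -> different
  pos 7-8: 'b' vs 'e' -> different
Consecutive identical pairs: ['bb']
Count: 1

1


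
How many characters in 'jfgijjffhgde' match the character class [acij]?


Character class [acij] matches any of: {a, c, i, j}
Scanning string 'jfgijjffhgde' character by character:
  pos 0: 'j' -> MATCH
  pos 1: 'f' -> no
  pos 2: 'g' -> no
  pos 3: 'i' -> MATCH
  pos 4: 'j' -> MATCH
  pos 5: 'j' -> MATCH
  pos 6: 'f' -> no
  pos 7: 'f' -> no
  pos 8: 'h' -> no
  pos 9: 'g' -> no
  pos 10: 'd' -> no
  pos 11: 'e' -> no
Total matches: 4

4


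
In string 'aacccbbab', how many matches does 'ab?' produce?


Pattern 'ab?' matches 'a' optionally followed by 'b'.
String: 'aacccbbab'
Scanning left to right for 'a' then checking next char:
  Match 1: 'a' (a not followed by b)
  Match 2: 'a' (a not followed by b)
  Match 3: 'ab' (a followed by b)
Total matches: 3

3


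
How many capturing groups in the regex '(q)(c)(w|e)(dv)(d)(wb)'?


To count capturing groups, count each '(' that starts a group.
Pattern: '(q)(c)(w|e)(dv)(d)(wb)'
Walking through the pattern:
  Position 0: '(' -> group #1
  Position 3: '(' -> group #2
  Position 6: '(' -> group #3
  Position 11: '(' -> group #4
  Position 15: '(' -> group #5
  Position 18: '(' -> group #6
Total capturing groups: 6

6


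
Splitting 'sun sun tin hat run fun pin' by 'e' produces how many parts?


Splitting by 'e' breaks the string at each occurrence of the separator.
Text: 'sun sun tin hat run fun pin'
Parts after split:
  Part 1: 'sun sun tin hat run fun pin'
Total parts: 1

1


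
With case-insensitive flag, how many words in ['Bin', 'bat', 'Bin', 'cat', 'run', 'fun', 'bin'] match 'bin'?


Case-insensitive matching: compare each word's lowercase form to 'bin'.
  'Bin' -> lower='bin' -> MATCH
  'bat' -> lower='bat' -> no
  'Bin' -> lower='bin' -> MATCH
  'cat' -> lower='cat' -> no
  'run' -> lower='run' -> no
  'fun' -> lower='fun' -> no
  'bin' -> lower='bin' -> MATCH
Matches: ['Bin', 'Bin', 'bin']
Count: 3

3


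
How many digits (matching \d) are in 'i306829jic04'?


\d matches any digit 0-9.
Scanning 'i306829jic04':
  pos 1: '3' -> DIGIT
  pos 2: '0' -> DIGIT
  pos 3: '6' -> DIGIT
  pos 4: '8' -> DIGIT
  pos 5: '2' -> DIGIT
  pos 6: '9' -> DIGIT
  pos 10: '0' -> DIGIT
  pos 11: '4' -> DIGIT
Digits found: ['3', '0', '6', '8', '2', '9', '0', '4']
Total: 8

8


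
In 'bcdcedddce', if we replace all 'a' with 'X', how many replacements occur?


re.sub('a', 'X', text) replaces every occurrence of 'a' with 'X'.
Text: 'bcdcedddce'
Scanning for 'a':
Total replacements: 0

0


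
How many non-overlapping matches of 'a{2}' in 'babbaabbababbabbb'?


Pattern 'a{2}' matches exactly 2 consecutive a's (greedy, non-overlapping).
String: 'babbaabbababbabbb'
Scanning for runs of a's:
  Run at pos 1: 'a' (length 1) -> 0 match(es)
  Run at pos 4: 'aa' (length 2) -> 1 match(es)
  Run at pos 8: 'a' (length 1) -> 0 match(es)
  Run at pos 10: 'a' (length 1) -> 0 match(es)
  Run at pos 13: 'a' (length 1) -> 0 match(es)
Matches found: ['aa']
Total: 1

1


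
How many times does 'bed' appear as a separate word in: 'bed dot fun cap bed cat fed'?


Scanning each word for exact match 'bed':
  Word 1: 'bed' -> MATCH
  Word 2: 'dot' -> no
  Word 3: 'fun' -> no
  Word 4: 'cap' -> no
  Word 5: 'bed' -> MATCH
  Word 6: 'cat' -> no
  Word 7: 'fed' -> no
Total matches: 2

2


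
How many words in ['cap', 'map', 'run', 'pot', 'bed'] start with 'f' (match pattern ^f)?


Pattern ^f anchors to start of word. Check which words begin with 'f':
  'cap' -> no
  'map' -> no
  'run' -> no
  'pot' -> no
  'bed' -> no
Matching words: []
Count: 0

0


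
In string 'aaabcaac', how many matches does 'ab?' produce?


Pattern 'ab?' matches 'a' optionally followed by 'b'.
String: 'aaabcaac'
Scanning left to right for 'a' then checking next char:
  Match 1: 'a' (a not followed by b)
  Match 2: 'a' (a not followed by b)
  Match 3: 'ab' (a followed by b)
  Match 4: 'a' (a not followed by b)
  Match 5: 'a' (a not followed by b)
Total matches: 5

5


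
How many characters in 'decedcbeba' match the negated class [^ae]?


Negated class [^ae] matches any char NOT in {a, e}
Scanning 'decedcbeba':
  pos 0: 'd' -> MATCH
  pos 1: 'e' -> no (excluded)
  pos 2: 'c' -> MATCH
  pos 3: 'e' -> no (excluded)
  pos 4: 'd' -> MATCH
  pos 5: 'c' -> MATCH
  pos 6: 'b' -> MATCH
  pos 7: 'e' -> no (excluded)
  pos 8: 'b' -> MATCH
  pos 9: 'a' -> no (excluded)
Total matches: 6

6


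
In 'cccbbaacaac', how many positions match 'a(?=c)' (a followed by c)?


Lookahead 'a(?=c)' matches 'a' only when followed by 'c'.
String: 'cccbbaacaac'
Checking each position where char is 'a':
  pos 5: 'a' -> no (next='a')
  pos 6: 'a' -> MATCH (next='c')
  pos 8: 'a' -> no (next='a')
  pos 9: 'a' -> MATCH (next='c')
Matching positions: [6, 9]
Count: 2

2


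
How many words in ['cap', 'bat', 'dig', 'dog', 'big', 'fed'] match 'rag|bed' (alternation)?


Alternation 'rag|bed' matches either 'rag' or 'bed'.
Checking each word:
  'cap' -> no
  'bat' -> no
  'dig' -> no
  'dog' -> no
  'big' -> no
  'fed' -> no
Matches: []
Count: 0

0


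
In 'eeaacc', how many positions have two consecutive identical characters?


Looking for consecutive identical characters in 'eeaacc':
  pos 0-1: 'e' vs 'e' -> MATCH ('ee')
  pos 1-2: 'e' vs 'a' -> different
  pos 2-3: 'a' vs 'a' -> MATCH ('aa')
  pos 3-4: 'a' vs 'c' -> different
  pos 4-5: 'c' vs 'c' -> MATCH ('cc')
Consecutive identical pairs: ['ee', 'aa', 'cc']
Count: 3

3


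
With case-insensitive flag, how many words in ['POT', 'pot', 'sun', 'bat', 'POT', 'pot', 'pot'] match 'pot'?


Case-insensitive matching: compare each word's lowercase form to 'pot'.
  'POT' -> lower='pot' -> MATCH
  'pot' -> lower='pot' -> MATCH
  'sun' -> lower='sun' -> no
  'bat' -> lower='bat' -> no
  'POT' -> lower='pot' -> MATCH
  'pot' -> lower='pot' -> MATCH
  'pot' -> lower='pot' -> MATCH
Matches: ['POT', 'pot', 'POT', 'pot', 'pot']
Count: 5

5


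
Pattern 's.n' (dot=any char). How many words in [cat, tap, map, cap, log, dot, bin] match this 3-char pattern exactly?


Pattern 's.n' means: starts with 's', any single char, ends with 'n'.
Checking each word (must be exactly 3 chars):
  'cat' (len=3): no
  'tap' (len=3): no
  'map' (len=3): no
  'cap' (len=3): no
  'log' (len=3): no
  'dot' (len=3): no
  'bin' (len=3): no
Matching words: []
Total: 0

0


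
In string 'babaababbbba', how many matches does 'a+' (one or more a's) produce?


Pattern 'a+' matches one or more consecutive a's.
String: 'babaababbbba'
Scanning for runs of a:
  Match 1: 'a' (length 1)
  Match 2: 'aa' (length 2)
  Match 3: 'a' (length 1)
  Match 4: 'a' (length 1)
Total matches: 4

4


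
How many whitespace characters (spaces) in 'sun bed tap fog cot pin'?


\s matches whitespace characters (spaces, tabs, etc.).
Text: 'sun bed tap fog cot pin'
This text has 6 words separated by spaces.
Number of spaces = number of words - 1 = 6 - 1 = 5

5


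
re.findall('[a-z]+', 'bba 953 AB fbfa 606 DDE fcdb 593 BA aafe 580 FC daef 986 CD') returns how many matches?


Pattern '[a-z]+' finds one or more lowercase letters.
Text: 'bba 953 AB fbfa 606 DDE fcdb 593 BA aafe 580 FC daef 986 CD'
Scanning for matches:
  Match 1: 'bba'
  Match 2: 'fbfa'
  Match 3: 'fcdb'
  Match 4: 'aafe'
  Match 5: 'daef'
Total matches: 5

5


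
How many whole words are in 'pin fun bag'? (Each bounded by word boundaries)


Word boundaries (\b) mark the start/end of each word.
Text: 'pin fun bag'
Splitting by whitespace:
  Word 1: 'pin'
  Word 2: 'fun'
  Word 3: 'bag'
Total whole words: 3

3


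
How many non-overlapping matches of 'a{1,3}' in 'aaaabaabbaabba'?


Pattern 'a{1,3}' matches between 1 and 3 consecutive a's (greedy).
String: 'aaaabaabbaabba'
Finding runs of a's and applying greedy matching:
  Run at pos 0: 'aaaa' (length 4)
  Run at pos 5: 'aa' (length 2)
  Run at pos 9: 'aa' (length 2)
  Run at pos 13: 'a' (length 1)
Matches: ['aaa', 'a', 'aa', 'aa', 'a']
Count: 5

5


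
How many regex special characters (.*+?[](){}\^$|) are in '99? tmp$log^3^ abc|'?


Regex special characters are: . * + ? [ ] ( ) { } \ ^ $ |
Scanning '99? tmp$log^3^ abc|':
  pos 2: '?' -> SPECIAL
  pos 7: '$' -> SPECIAL
  pos 11: '^' -> SPECIAL
  pos 13: '^' -> SPECIAL
  pos 18: '|' -> SPECIAL
Special chars found: ['?', '$', '^', '^', '|']
Total: 5

5


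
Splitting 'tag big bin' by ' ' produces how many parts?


Splitting by ' ' breaks the string at each occurrence of the separator.
Text: 'tag big bin'
Parts after split:
  Part 1: 'tag'
  Part 2: 'big'
  Part 3: 'bin'
Total parts: 3

3


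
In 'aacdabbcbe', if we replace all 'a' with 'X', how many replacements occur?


re.sub('a', 'X', text) replaces every occurrence of 'a' with 'X'.
Text: 'aacdabbcbe'
Scanning for 'a':
  pos 0: 'a' -> replacement #1
  pos 1: 'a' -> replacement #2
  pos 4: 'a' -> replacement #3
Total replacements: 3

3


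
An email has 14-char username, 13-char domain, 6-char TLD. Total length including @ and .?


An email address has format: username@domain.tld
Username length: 14
'@' character: 1
Domain length: 13
'.' character: 1
TLD length: 6
Total = 14 + 1 + 13 + 1 + 6 = 35

35


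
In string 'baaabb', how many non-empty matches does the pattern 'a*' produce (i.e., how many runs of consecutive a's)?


Pattern 'a*' matches zero or more a's. We want non-empty runs of consecutive a's.
String: 'baaabb'
Walking through the string to find runs of a's:
  Run 1: positions 1-3 -> 'aaa'
Non-empty runs found: ['aaa']
Count: 1

1


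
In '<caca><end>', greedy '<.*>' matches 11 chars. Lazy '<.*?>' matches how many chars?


Greedy '<.*>' tries to match as MUCH as possible.
Lazy '<.*?>' tries to match as LITTLE as possible.

String: '<caca><end>'
Greedy '<.*>' starts at first '<' and extends to the LAST '>': '<caca><end>' (11 chars)
Lazy '<.*?>' starts at first '<' and stops at the FIRST '>': '<caca>' (6 chars)

6


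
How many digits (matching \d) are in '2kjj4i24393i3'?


\d matches any digit 0-9.
Scanning '2kjj4i24393i3':
  pos 0: '2' -> DIGIT
  pos 4: '4' -> DIGIT
  pos 6: '2' -> DIGIT
  pos 7: '4' -> DIGIT
  pos 8: '3' -> DIGIT
  pos 9: '9' -> DIGIT
  pos 10: '3' -> DIGIT
  pos 12: '3' -> DIGIT
Digits found: ['2', '4', '2', '4', '3', '9', '3', '3']
Total: 8

8


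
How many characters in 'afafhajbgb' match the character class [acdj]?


Character class [acdj] matches any of: {a, c, d, j}
Scanning string 'afafhajbgb' character by character:
  pos 0: 'a' -> MATCH
  pos 1: 'f' -> no
  pos 2: 'a' -> MATCH
  pos 3: 'f' -> no
  pos 4: 'h' -> no
  pos 5: 'a' -> MATCH
  pos 6: 'j' -> MATCH
  pos 7: 'b' -> no
  pos 8: 'g' -> no
  pos 9: 'b' -> no
Total matches: 4

4


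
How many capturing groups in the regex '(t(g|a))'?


To count capturing groups, count each '(' that starts a group.
Pattern: '(t(g|a))'
Walking through the pattern:
  Position 0: '(' -> group #1
  Position 2: '(' -> group #2
Total capturing groups: 2

2


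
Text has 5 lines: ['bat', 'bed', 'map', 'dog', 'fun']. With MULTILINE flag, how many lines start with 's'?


With MULTILINE flag, ^ matches the start of each line.
Lines: ['bat', 'bed', 'map', 'dog', 'fun']
Checking which lines start with 's':
  Line 1: 'bat' -> no
  Line 2: 'bed' -> no
  Line 3: 'map' -> no
  Line 4: 'dog' -> no
  Line 5: 'fun' -> no
Matching lines: []
Count: 0

0


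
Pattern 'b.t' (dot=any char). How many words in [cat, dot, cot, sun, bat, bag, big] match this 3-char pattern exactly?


Pattern 'b.t' means: starts with 'b', any single char, ends with 't'.
Checking each word (must be exactly 3 chars):
  'cat' (len=3): no
  'dot' (len=3): no
  'cot' (len=3): no
  'sun' (len=3): no
  'bat' (len=3): MATCH
  'bag' (len=3): no
  'big' (len=3): no
Matching words: ['bat']
Total: 1

1


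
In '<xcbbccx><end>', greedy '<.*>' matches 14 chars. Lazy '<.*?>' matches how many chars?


Greedy '<.*>' tries to match as MUCH as possible.
Lazy '<.*?>' tries to match as LITTLE as possible.

String: '<xcbbccx><end>'
Greedy '<.*>' starts at first '<' and extends to the LAST '>': '<xcbbccx><end>' (14 chars)
Lazy '<.*?>' starts at first '<' and stops at the FIRST '>': '<xcbbccx>' (9 chars)

9


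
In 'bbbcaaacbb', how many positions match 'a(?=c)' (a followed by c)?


Lookahead 'a(?=c)' matches 'a' only when followed by 'c'.
String: 'bbbcaaacbb'
Checking each position where char is 'a':
  pos 4: 'a' -> no (next='a')
  pos 5: 'a' -> no (next='a')
  pos 6: 'a' -> MATCH (next='c')
Matching positions: [6]
Count: 1

1


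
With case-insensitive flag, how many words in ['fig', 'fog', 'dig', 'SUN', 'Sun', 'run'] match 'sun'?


Case-insensitive matching: compare each word's lowercase form to 'sun'.
  'fig' -> lower='fig' -> no
  'fog' -> lower='fog' -> no
  'dig' -> lower='dig' -> no
  'SUN' -> lower='sun' -> MATCH
  'Sun' -> lower='sun' -> MATCH
  'run' -> lower='run' -> no
Matches: ['SUN', 'Sun']
Count: 2

2


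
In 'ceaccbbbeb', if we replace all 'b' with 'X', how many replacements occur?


re.sub('b', 'X', text) replaces every occurrence of 'b' with 'X'.
Text: 'ceaccbbbeb'
Scanning for 'b':
  pos 5: 'b' -> replacement #1
  pos 6: 'b' -> replacement #2
  pos 7: 'b' -> replacement #3
  pos 9: 'b' -> replacement #4
Total replacements: 4

4


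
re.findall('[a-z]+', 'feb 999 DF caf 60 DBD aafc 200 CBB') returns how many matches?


Pattern '[a-z]+' finds one or more lowercase letters.
Text: 'feb 999 DF caf 60 DBD aafc 200 CBB'
Scanning for matches:
  Match 1: 'feb'
  Match 2: 'caf'
  Match 3: 'aafc'
Total matches: 3

3


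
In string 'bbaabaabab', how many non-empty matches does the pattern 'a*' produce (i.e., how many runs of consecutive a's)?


Pattern 'a*' matches zero or more a's. We want non-empty runs of consecutive a's.
String: 'bbaabaabab'
Walking through the string to find runs of a's:
  Run 1: positions 2-3 -> 'aa'
  Run 2: positions 5-6 -> 'aa'
  Run 3: positions 8-8 -> 'a'
Non-empty runs found: ['aa', 'aa', 'a']
Count: 3

3


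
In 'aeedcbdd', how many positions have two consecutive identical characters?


Looking for consecutive identical characters in 'aeedcbdd':
  pos 0-1: 'a' vs 'e' -> different
  pos 1-2: 'e' vs 'e' -> MATCH ('ee')
  pos 2-3: 'e' vs 'd' -> different
  pos 3-4: 'd' vs 'c' -> different
  pos 4-5: 'c' vs 'b' -> different
  pos 5-6: 'b' vs 'd' -> different
  pos 6-7: 'd' vs 'd' -> MATCH ('dd')
Consecutive identical pairs: ['ee', 'dd']
Count: 2

2


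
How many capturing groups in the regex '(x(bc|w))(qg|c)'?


To count capturing groups, count each '(' that starts a group.
Pattern: '(x(bc|w))(qg|c)'
Walking through the pattern:
  Position 0: '(' -> group #1
  Position 2: '(' -> group #2
  Position 9: '(' -> group #3
Total capturing groups: 3

3


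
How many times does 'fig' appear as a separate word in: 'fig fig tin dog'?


Scanning each word for exact match 'fig':
  Word 1: 'fig' -> MATCH
  Word 2: 'fig' -> MATCH
  Word 3: 'tin' -> no
  Word 4: 'dog' -> no
Total matches: 2

2


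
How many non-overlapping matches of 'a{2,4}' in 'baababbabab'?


Pattern 'a{2,4}' matches between 2 and 4 consecutive a's (greedy).
String: 'baababbabab'
Finding runs of a's and applying greedy matching:
  Run at pos 1: 'aa' (length 2)
  Run at pos 4: 'a' (length 1)
  Run at pos 7: 'a' (length 1)
  Run at pos 9: 'a' (length 1)
Matches: ['aa']
Count: 1

1


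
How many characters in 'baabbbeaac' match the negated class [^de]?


Negated class [^de] matches any char NOT in {d, e}
Scanning 'baabbbeaac':
  pos 0: 'b' -> MATCH
  pos 1: 'a' -> MATCH
  pos 2: 'a' -> MATCH
  pos 3: 'b' -> MATCH
  pos 4: 'b' -> MATCH
  pos 5: 'b' -> MATCH
  pos 6: 'e' -> no (excluded)
  pos 7: 'a' -> MATCH
  pos 8: 'a' -> MATCH
  pos 9: 'c' -> MATCH
Total matches: 9

9


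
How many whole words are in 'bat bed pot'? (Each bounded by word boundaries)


Word boundaries (\b) mark the start/end of each word.
Text: 'bat bed pot'
Splitting by whitespace:
  Word 1: 'bat'
  Word 2: 'bed'
  Word 3: 'pot'
Total whole words: 3

3


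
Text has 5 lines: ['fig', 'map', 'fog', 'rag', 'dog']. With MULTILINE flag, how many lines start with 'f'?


With MULTILINE flag, ^ matches the start of each line.
Lines: ['fig', 'map', 'fog', 'rag', 'dog']
Checking which lines start with 'f':
  Line 1: 'fig' -> MATCH
  Line 2: 'map' -> no
  Line 3: 'fog' -> MATCH
  Line 4: 'rag' -> no
  Line 5: 'dog' -> no
Matching lines: ['fig', 'fog']
Count: 2

2


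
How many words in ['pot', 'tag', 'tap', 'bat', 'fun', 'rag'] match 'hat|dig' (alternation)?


Alternation 'hat|dig' matches either 'hat' or 'dig'.
Checking each word:
  'pot' -> no
  'tag' -> no
  'tap' -> no
  'bat' -> no
  'fun' -> no
  'rag' -> no
Matches: []
Count: 0

0


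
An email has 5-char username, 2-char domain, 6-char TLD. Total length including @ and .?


An email address has format: username@domain.tld
Username length: 5
'@' character: 1
Domain length: 2
'.' character: 1
TLD length: 6
Total = 5 + 1 + 2 + 1 + 6 = 15

15


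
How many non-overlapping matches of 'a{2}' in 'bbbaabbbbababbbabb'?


Pattern 'a{2}' matches exactly 2 consecutive a's (greedy, non-overlapping).
String: 'bbbaabbbbababbbabb'
Scanning for runs of a's:
  Run at pos 3: 'aa' (length 2) -> 1 match(es)
  Run at pos 9: 'a' (length 1) -> 0 match(es)
  Run at pos 11: 'a' (length 1) -> 0 match(es)
  Run at pos 15: 'a' (length 1) -> 0 match(es)
Matches found: ['aa']
Total: 1

1


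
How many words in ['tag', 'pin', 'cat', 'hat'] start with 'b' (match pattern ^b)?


Pattern ^b anchors to start of word. Check which words begin with 'b':
  'tag' -> no
  'pin' -> no
  'cat' -> no
  'hat' -> no
Matching words: []
Count: 0

0


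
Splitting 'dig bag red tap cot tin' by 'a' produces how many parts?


Splitting by 'a' breaks the string at each occurrence of the separator.
Text: 'dig bag red tap cot tin'
Parts after split:
  Part 1: 'dig b'
  Part 2: 'g red t'
  Part 3: 'p cot tin'
Total parts: 3

3


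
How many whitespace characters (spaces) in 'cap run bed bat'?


\s matches whitespace characters (spaces, tabs, etc.).
Text: 'cap run bed bat'
This text has 4 words separated by spaces.
Number of spaces = number of words - 1 = 4 - 1 = 3

3


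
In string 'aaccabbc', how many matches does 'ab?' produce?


Pattern 'ab?' matches 'a' optionally followed by 'b'.
String: 'aaccabbc'
Scanning left to right for 'a' then checking next char:
  Match 1: 'a' (a not followed by b)
  Match 2: 'a' (a not followed by b)
  Match 3: 'ab' (a followed by b)
Total matches: 3

3


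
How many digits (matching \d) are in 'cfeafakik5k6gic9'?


\d matches any digit 0-9.
Scanning 'cfeafakik5k6gic9':
  pos 9: '5' -> DIGIT
  pos 11: '6' -> DIGIT
  pos 15: '9' -> DIGIT
Digits found: ['5', '6', '9']
Total: 3

3


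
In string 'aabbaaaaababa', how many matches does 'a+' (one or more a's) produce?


Pattern 'a+' matches one or more consecutive a's.
String: 'aabbaaaaababa'
Scanning for runs of a:
  Match 1: 'aa' (length 2)
  Match 2: 'aaaaa' (length 5)
  Match 3: 'a' (length 1)
  Match 4: 'a' (length 1)
Total matches: 4

4


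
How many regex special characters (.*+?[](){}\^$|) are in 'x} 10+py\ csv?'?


Regex special characters are: . * + ? [ ] ( ) { } \ ^ $ |
Scanning 'x} 10+py\ csv?':
  pos 1: '}' -> SPECIAL
  pos 5: '+' -> SPECIAL
  pos 8: '\' -> SPECIAL
  pos 13: '?' -> SPECIAL
Special chars found: ['}', '+', '\\', '?']
Total: 4

4


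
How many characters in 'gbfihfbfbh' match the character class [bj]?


Character class [bj] matches any of: {b, j}
Scanning string 'gbfihfbfbh' character by character:
  pos 0: 'g' -> no
  pos 1: 'b' -> MATCH
  pos 2: 'f' -> no
  pos 3: 'i' -> no
  pos 4: 'h' -> no
  pos 5: 'f' -> no
  pos 6: 'b' -> MATCH
  pos 7: 'f' -> no
  pos 8: 'b' -> MATCH
  pos 9: 'h' -> no
Total matches: 3

3


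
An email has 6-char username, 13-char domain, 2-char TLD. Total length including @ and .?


An email address has format: username@domain.tld
Username length: 6
'@' character: 1
Domain length: 13
'.' character: 1
TLD length: 2
Total = 6 + 1 + 13 + 1 + 2 = 23

23


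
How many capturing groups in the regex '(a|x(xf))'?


To count capturing groups, count each '(' that starts a group.
Pattern: '(a|x(xf))'
Walking through the pattern:
  Position 0: '(' -> group #1
  Position 4: '(' -> group #2
Total capturing groups: 2

2


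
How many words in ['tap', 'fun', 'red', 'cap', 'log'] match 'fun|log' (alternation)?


Alternation 'fun|log' matches either 'fun' or 'log'.
Checking each word:
  'tap' -> no
  'fun' -> MATCH
  'red' -> no
  'cap' -> no
  'log' -> MATCH
Matches: ['fun', 'log']
Count: 2

2


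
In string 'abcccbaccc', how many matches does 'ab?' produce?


Pattern 'ab?' matches 'a' optionally followed by 'b'.
String: 'abcccbaccc'
Scanning left to right for 'a' then checking next char:
  Match 1: 'ab' (a followed by b)
  Match 2: 'a' (a not followed by b)
Total matches: 2

2


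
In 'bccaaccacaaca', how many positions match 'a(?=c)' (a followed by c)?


Lookahead 'a(?=c)' matches 'a' only when followed by 'c'.
String: 'bccaaccacaaca'
Checking each position where char is 'a':
  pos 3: 'a' -> no (next='a')
  pos 4: 'a' -> MATCH (next='c')
  pos 7: 'a' -> MATCH (next='c')
  pos 9: 'a' -> no (next='a')
  pos 10: 'a' -> MATCH (next='c')
Matching positions: [4, 7, 10]
Count: 3

3


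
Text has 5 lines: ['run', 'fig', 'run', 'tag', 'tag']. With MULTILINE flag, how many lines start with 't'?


With MULTILINE flag, ^ matches the start of each line.
Lines: ['run', 'fig', 'run', 'tag', 'tag']
Checking which lines start with 't':
  Line 1: 'run' -> no
  Line 2: 'fig' -> no
  Line 3: 'run' -> no
  Line 4: 'tag' -> MATCH
  Line 5: 'tag' -> MATCH
Matching lines: ['tag', 'tag']
Count: 2

2


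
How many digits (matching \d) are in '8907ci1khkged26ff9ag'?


\d matches any digit 0-9.
Scanning '8907ci1khkged26ff9ag':
  pos 0: '8' -> DIGIT
  pos 1: '9' -> DIGIT
  pos 2: '0' -> DIGIT
  pos 3: '7' -> DIGIT
  pos 6: '1' -> DIGIT
  pos 13: '2' -> DIGIT
  pos 14: '6' -> DIGIT
  pos 17: '9' -> DIGIT
Digits found: ['8', '9', '0', '7', '1', '2', '6', '9']
Total: 8

8


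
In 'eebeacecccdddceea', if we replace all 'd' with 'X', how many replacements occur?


re.sub('d', 'X', text) replaces every occurrence of 'd' with 'X'.
Text: 'eebeacecccdddceea'
Scanning for 'd':
  pos 10: 'd' -> replacement #1
  pos 11: 'd' -> replacement #2
  pos 12: 'd' -> replacement #3
Total replacements: 3

3


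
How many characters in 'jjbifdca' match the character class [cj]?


Character class [cj] matches any of: {c, j}
Scanning string 'jjbifdca' character by character:
  pos 0: 'j' -> MATCH
  pos 1: 'j' -> MATCH
  pos 2: 'b' -> no
  pos 3: 'i' -> no
  pos 4: 'f' -> no
  pos 5: 'd' -> no
  pos 6: 'c' -> MATCH
  pos 7: 'a' -> no
Total matches: 3

3


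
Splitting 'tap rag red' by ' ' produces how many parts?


Splitting by ' ' breaks the string at each occurrence of the separator.
Text: 'tap rag red'
Parts after split:
  Part 1: 'tap'
  Part 2: 'rag'
  Part 3: 'red'
Total parts: 3

3


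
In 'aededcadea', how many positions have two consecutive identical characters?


Looking for consecutive identical characters in 'aededcadea':
  pos 0-1: 'a' vs 'e' -> different
  pos 1-2: 'e' vs 'd' -> different
  pos 2-3: 'd' vs 'e' -> different
  pos 3-4: 'e' vs 'd' -> different
  pos 4-5: 'd' vs 'c' -> different
  pos 5-6: 'c' vs 'a' -> different
  pos 6-7: 'a' vs 'd' -> different
  pos 7-8: 'd' vs 'e' -> different
  pos 8-9: 'e' vs 'a' -> different
Consecutive identical pairs: []
Count: 0

0


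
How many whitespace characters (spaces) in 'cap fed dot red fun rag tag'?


\s matches whitespace characters (spaces, tabs, etc.).
Text: 'cap fed dot red fun rag tag'
This text has 7 words separated by spaces.
Number of spaces = number of words - 1 = 7 - 1 = 6

6


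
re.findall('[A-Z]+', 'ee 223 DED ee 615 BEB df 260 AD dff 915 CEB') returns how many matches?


Pattern '[A-Z]+' finds one or more uppercase letters.
Text: 'ee 223 DED ee 615 BEB df 260 AD dff 915 CEB'
Scanning for matches:
  Match 1: 'DED'
  Match 2: 'BEB'
  Match 3: 'AD'
  Match 4: 'CEB'
Total matches: 4

4


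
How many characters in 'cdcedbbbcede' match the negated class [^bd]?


Negated class [^bd] matches any char NOT in {b, d}
Scanning 'cdcedbbbcede':
  pos 0: 'c' -> MATCH
  pos 1: 'd' -> no (excluded)
  pos 2: 'c' -> MATCH
  pos 3: 'e' -> MATCH
  pos 4: 'd' -> no (excluded)
  pos 5: 'b' -> no (excluded)
  pos 6: 'b' -> no (excluded)
  pos 7: 'b' -> no (excluded)
  pos 8: 'c' -> MATCH
  pos 9: 'e' -> MATCH
  pos 10: 'd' -> no (excluded)
  pos 11: 'e' -> MATCH
Total matches: 6

6


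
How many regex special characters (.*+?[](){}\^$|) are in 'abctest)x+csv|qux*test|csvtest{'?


Regex special characters are: . * + ? [ ] ( ) { } \ ^ $ |
Scanning 'abctest)x+csv|qux*test|csvtest{':
  pos 7: ')' -> SPECIAL
  pos 9: '+' -> SPECIAL
  pos 13: '|' -> SPECIAL
  pos 17: '*' -> SPECIAL
  pos 22: '|' -> SPECIAL
  pos 30: '{' -> SPECIAL
Special chars found: [')', '+', '|', '*', '|', '{']
Total: 6

6


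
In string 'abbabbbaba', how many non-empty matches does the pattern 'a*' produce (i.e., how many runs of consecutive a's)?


Pattern 'a*' matches zero or more a's. We want non-empty runs of consecutive a's.
String: 'abbabbbaba'
Walking through the string to find runs of a's:
  Run 1: positions 0-0 -> 'a'
  Run 2: positions 3-3 -> 'a'
  Run 3: positions 7-7 -> 'a'
  Run 4: positions 9-9 -> 'a'
Non-empty runs found: ['a', 'a', 'a', 'a']
Count: 4

4


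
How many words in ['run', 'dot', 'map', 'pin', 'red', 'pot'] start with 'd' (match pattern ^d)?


Pattern ^d anchors to start of word. Check which words begin with 'd':
  'run' -> no
  'dot' -> MATCH (starts with 'd')
  'map' -> no
  'pin' -> no
  'red' -> no
  'pot' -> no
Matching words: ['dot']
Count: 1

1


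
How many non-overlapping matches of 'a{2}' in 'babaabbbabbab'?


Pattern 'a{2}' matches exactly 2 consecutive a's (greedy, non-overlapping).
String: 'babaabbbabbab'
Scanning for runs of a's:
  Run at pos 1: 'a' (length 1) -> 0 match(es)
  Run at pos 3: 'aa' (length 2) -> 1 match(es)
  Run at pos 8: 'a' (length 1) -> 0 match(es)
  Run at pos 11: 'a' (length 1) -> 0 match(es)
Matches found: ['aa']
Total: 1

1


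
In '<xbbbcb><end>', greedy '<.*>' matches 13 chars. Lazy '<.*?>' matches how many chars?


Greedy '<.*>' tries to match as MUCH as possible.
Lazy '<.*?>' tries to match as LITTLE as possible.

String: '<xbbbcb><end>'
Greedy '<.*>' starts at first '<' and extends to the LAST '>': '<xbbbcb><end>' (13 chars)
Lazy '<.*?>' starts at first '<' and stops at the FIRST '>': '<xbbbcb>' (8 chars)

8


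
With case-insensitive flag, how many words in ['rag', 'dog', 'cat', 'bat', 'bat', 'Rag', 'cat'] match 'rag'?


Case-insensitive matching: compare each word's lowercase form to 'rag'.
  'rag' -> lower='rag' -> MATCH
  'dog' -> lower='dog' -> no
  'cat' -> lower='cat' -> no
  'bat' -> lower='bat' -> no
  'bat' -> lower='bat' -> no
  'Rag' -> lower='rag' -> MATCH
  'cat' -> lower='cat' -> no
Matches: ['rag', 'Rag']
Count: 2

2


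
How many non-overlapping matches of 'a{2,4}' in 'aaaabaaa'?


Pattern 'a{2,4}' matches between 2 and 4 consecutive a's (greedy).
String: 'aaaabaaa'
Finding runs of a's and applying greedy matching:
  Run at pos 0: 'aaaa' (length 4)
  Run at pos 5: 'aaa' (length 3)
Matches: ['aaaa', 'aaa']
Count: 2

2


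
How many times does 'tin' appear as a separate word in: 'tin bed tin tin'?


Scanning each word for exact match 'tin':
  Word 1: 'tin' -> MATCH
  Word 2: 'bed' -> no
  Word 3: 'tin' -> MATCH
  Word 4: 'tin' -> MATCH
Total matches: 3

3


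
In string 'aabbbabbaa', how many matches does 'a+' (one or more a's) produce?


Pattern 'a+' matches one or more consecutive a's.
String: 'aabbbabbaa'
Scanning for runs of a:
  Match 1: 'aa' (length 2)
  Match 2: 'a' (length 1)
  Match 3: 'aa' (length 2)
Total matches: 3

3


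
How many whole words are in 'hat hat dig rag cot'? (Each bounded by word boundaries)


Word boundaries (\b) mark the start/end of each word.
Text: 'hat hat dig rag cot'
Splitting by whitespace:
  Word 1: 'hat'
  Word 2: 'hat'
  Word 3: 'dig'
  Word 4: 'rag'
  Word 5: 'cot'
Total whole words: 5

5


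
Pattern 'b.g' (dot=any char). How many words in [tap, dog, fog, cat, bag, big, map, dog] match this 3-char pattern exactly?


Pattern 'b.g' means: starts with 'b', any single char, ends with 'g'.
Checking each word (must be exactly 3 chars):
  'tap' (len=3): no
  'dog' (len=3): no
  'fog' (len=3): no
  'cat' (len=3): no
  'bag' (len=3): MATCH
  'big' (len=3): MATCH
  'map' (len=3): no
  'dog' (len=3): no
Matching words: ['bag', 'big']
Total: 2

2


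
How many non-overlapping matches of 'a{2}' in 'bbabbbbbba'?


Pattern 'a{2}' matches exactly 2 consecutive a's (greedy, non-overlapping).
String: 'bbabbbbbba'
Scanning for runs of a's:
  Run at pos 2: 'a' (length 1) -> 0 match(es)
  Run at pos 9: 'a' (length 1) -> 0 match(es)
Matches found: []
Total: 0

0


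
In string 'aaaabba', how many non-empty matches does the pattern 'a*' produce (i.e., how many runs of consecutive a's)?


Pattern 'a*' matches zero or more a's. We want non-empty runs of consecutive a's.
String: 'aaaabba'
Walking through the string to find runs of a's:
  Run 1: positions 0-3 -> 'aaaa'
  Run 2: positions 6-6 -> 'a'
Non-empty runs found: ['aaaa', 'a']
Count: 2

2


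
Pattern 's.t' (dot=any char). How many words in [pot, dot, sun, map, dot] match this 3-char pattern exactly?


Pattern 's.t' means: starts with 's', any single char, ends with 't'.
Checking each word (must be exactly 3 chars):
  'pot' (len=3): no
  'dot' (len=3): no
  'sun' (len=3): no
  'map' (len=3): no
  'dot' (len=3): no
Matching words: []
Total: 0

0


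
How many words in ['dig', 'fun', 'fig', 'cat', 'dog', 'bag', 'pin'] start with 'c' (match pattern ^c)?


Pattern ^c anchors to start of word. Check which words begin with 'c':
  'dig' -> no
  'fun' -> no
  'fig' -> no
  'cat' -> MATCH (starts with 'c')
  'dog' -> no
  'bag' -> no
  'pin' -> no
Matching words: ['cat']
Count: 1

1


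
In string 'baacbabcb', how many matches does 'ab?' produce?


Pattern 'ab?' matches 'a' optionally followed by 'b'.
String: 'baacbabcb'
Scanning left to right for 'a' then checking next char:
  Match 1: 'a' (a not followed by b)
  Match 2: 'a' (a not followed by b)
  Match 3: 'ab' (a followed by b)
Total matches: 3

3


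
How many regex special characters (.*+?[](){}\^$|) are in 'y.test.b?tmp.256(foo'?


Regex special characters are: . * + ? [ ] ( ) { } \ ^ $ |
Scanning 'y.test.b?tmp.256(foo':
  pos 1: '.' -> SPECIAL
  pos 6: '.' -> SPECIAL
  pos 8: '?' -> SPECIAL
  pos 12: '.' -> SPECIAL
  pos 16: '(' -> SPECIAL
Special chars found: ['.', '.', '?', '.', '(']
Total: 5

5


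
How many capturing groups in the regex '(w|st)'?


To count capturing groups, count each '(' that starts a group.
Pattern: '(w|st)'
Walking through the pattern:
  Position 0: '(' -> group #1
Total capturing groups: 1

1


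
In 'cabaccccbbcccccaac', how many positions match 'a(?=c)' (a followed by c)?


Lookahead 'a(?=c)' matches 'a' only when followed by 'c'.
String: 'cabaccccbbcccccaac'
Checking each position where char is 'a':
  pos 1: 'a' -> no (next='b')
  pos 3: 'a' -> MATCH (next='c')
  pos 15: 'a' -> no (next='a')
  pos 16: 'a' -> MATCH (next='c')
Matching positions: [3, 16]
Count: 2

2


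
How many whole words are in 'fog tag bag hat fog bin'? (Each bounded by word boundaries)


Word boundaries (\b) mark the start/end of each word.
Text: 'fog tag bag hat fog bin'
Splitting by whitespace:
  Word 1: 'fog'
  Word 2: 'tag'
  Word 3: 'bag'
  Word 4: 'hat'
  Word 5: 'fog'
  Word 6: 'bin'
Total whole words: 6

6


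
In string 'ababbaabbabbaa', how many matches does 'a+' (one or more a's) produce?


Pattern 'a+' matches one or more consecutive a's.
String: 'ababbaabbabbaa'
Scanning for runs of a:
  Match 1: 'a' (length 1)
  Match 2: 'a' (length 1)
  Match 3: 'aa' (length 2)
  Match 4: 'a' (length 1)
  Match 5: 'aa' (length 2)
Total matches: 5

5


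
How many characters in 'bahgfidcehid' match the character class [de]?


Character class [de] matches any of: {d, e}
Scanning string 'bahgfidcehid' character by character:
  pos 0: 'b' -> no
  pos 1: 'a' -> no
  pos 2: 'h' -> no
  pos 3: 'g' -> no
  pos 4: 'f' -> no
  pos 5: 'i' -> no
  pos 6: 'd' -> MATCH
  pos 7: 'c' -> no
  pos 8: 'e' -> MATCH
  pos 9: 'h' -> no
  pos 10: 'i' -> no
  pos 11: 'd' -> MATCH
Total matches: 3

3


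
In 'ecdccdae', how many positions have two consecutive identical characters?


Looking for consecutive identical characters in 'ecdccdae':
  pos 0-1: 'e' vs 'c' -> different
  pos 1-2: 'c' vs 'd' -> different
  pos 2-3: 'd' vs 'c' -> different
  pos 3-4: 'c' vs 'c' -> MATCH ('cc')
  pos 4-5: 'c' vs 'd' -> different
  pos 5-6: 'd' vs 'a' -> different
  pos 6-7: 'a' vs 'e' -> different
Consecutive identical pairs: ['cc']
Count: 1

1


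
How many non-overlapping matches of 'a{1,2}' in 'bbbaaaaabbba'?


Pattern 'a{1,2}' matches between 1 and 2 consecutive a's (greedy).
String: 'bbbaaaaabbba'
Finding runs of a's and applying greedy matching:
  Run at pos 3: 'aaaaa' (length 5)
  Run at pos 11: 'a' (length 1)
Matches: ['aa', 'aa', 'a', 'a']
Count: 4

4


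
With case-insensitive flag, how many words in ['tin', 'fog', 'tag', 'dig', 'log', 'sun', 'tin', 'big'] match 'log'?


Case-insensitive matching: compare each word's lowercase form to 'log'.
  'tin' -> lower='tin' -> no
  'fog' -> lower='fog' -> no
  'tag' -> lower='tag' -> no
  'dig' -> lower='dig' -> no
  'log' -> lower='log' -> MATCH
  'sun' -> lower='sun' -> no
  'tin' -> lower='tin' -> no
  'big' -> lower='big' -> no
Matches: ['log']
Count: 1

1


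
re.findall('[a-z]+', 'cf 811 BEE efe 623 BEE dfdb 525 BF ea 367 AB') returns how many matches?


Pattern '[a-z]+' finds one or more lowercase letters.
Text: 'cf 811 BEE efe 623 BEE dfdb 525 BF ea 367 AB'
Scanning for matches:
  Match 1: 'cf'
  Match 2: 'efe'
  Match 3: 'dfdb'
  Match 4: 'ea'
Total matches: 4

4


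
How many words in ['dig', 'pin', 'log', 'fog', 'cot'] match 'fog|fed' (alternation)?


Alternation 'fog|fed' matches either 'fog' or 'fed'.
Checking each word:
  'dig' -> no
  'pin' -> no
  'log' -> no
  'fog' -> MATCH
  'cot' -> no
Matches: ['fog']
Count: 1

1


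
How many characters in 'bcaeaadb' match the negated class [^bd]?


Negated class [^bd] matches any char NOT in {b, d}
Scanning 'bcaeaadb':
  pos 0: 'b' -> no (excluded)
  pos 1: 'c' -> MATCH
  pos 2: 'a' -> MATCH
  pos 3: 'e' -> MATCH
  pos 4: 'a' -> MATCH
  pos 5: 'a' -> MATCH
  pos 6: 'd' -> no (excluded)
  pos 7: 'b' -> no (excluded)
Total matches: 5

5


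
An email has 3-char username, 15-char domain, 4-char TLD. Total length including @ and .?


An email address has format: username@domain.tld
Username length: 3
'@' character: 1
Domain length: 15
'.' character: 1
TLD length: 4
Total = 3 + 1 + 15 + 1 + 4 = 24

24


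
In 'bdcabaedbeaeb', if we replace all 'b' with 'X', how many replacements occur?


re.sub('b', 'X', text) replaces every occurrence of 'b' with 'X'.
Text: 'bdcabaedbeaeb'
Scanning for 'b':
  pos 0: 'b' -> replacement #1
  pos 4: 'b' -> replacement #2
  pos 8: 'b' -> replacement #3
  pos 12: 'b' -> replacement #4
Total replacements: 4

4


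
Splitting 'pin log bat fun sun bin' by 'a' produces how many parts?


Splitting by 'a' breaks the string at each occurrence of the separator.
Text: 'pin log bat fun sun bin'
Parts after split:
  Part 1: 'pin log b'
  Part 2: 't fun sun bin'
Total parts: 2

2


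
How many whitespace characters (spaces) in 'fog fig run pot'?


\s matches whitespace characters (spaces, tabs, etc.).
Text: 'fog fig run pot'
This text has 4 words separated by spaces.
Number of spaces = number of words - 1 = 4 - 1 = 3

3


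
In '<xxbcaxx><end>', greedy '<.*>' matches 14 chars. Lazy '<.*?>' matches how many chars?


Greedy '<.*>' tries to match as MUCH as possible.
Lazy '<.*?>' tries to match as LITTLE as possible.

String: '<xxbcaxx><end>'
Greedy '<.*>' starts at first '<' and extends to the LAST '>': '<xxbcaxx><end>' (14 chars)
Lazy '<.*?>' starts at first '<' and stops at the FIRST '>': '<xxbcaxx>' (9 chars)

9
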